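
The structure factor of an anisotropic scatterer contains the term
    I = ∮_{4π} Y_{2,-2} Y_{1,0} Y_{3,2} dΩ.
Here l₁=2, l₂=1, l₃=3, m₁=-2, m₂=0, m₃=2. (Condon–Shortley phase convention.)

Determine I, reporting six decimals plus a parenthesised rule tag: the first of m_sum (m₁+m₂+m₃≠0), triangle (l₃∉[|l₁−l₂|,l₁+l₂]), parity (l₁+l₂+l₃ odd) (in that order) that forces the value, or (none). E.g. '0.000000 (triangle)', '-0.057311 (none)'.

0.184674 (none)

Rules hold: Σm=0, L=6 even, 1≤3≤3.
N = 5·3·7 = 105
Δ = 0!·4!·2!/7! = 1/105
Racah Σ t=0..0: t=0:+1/4 = 1/4
⇒ 3j(2 1 3; 0 0 0)² = 3/35, sgn -1
Racah Σ t=0..0: t=0:+1/24 = 1/24
⇒ 3j(2 1 3; -2 0 2)² = 1/21, sgn -1
4πI² = N·(3j₀)²·(3jₘ)² = 3/7
I = +1·√(0.428571/4π) = 0.18467439
No selection rule forces the value: the integral is nonzero (none).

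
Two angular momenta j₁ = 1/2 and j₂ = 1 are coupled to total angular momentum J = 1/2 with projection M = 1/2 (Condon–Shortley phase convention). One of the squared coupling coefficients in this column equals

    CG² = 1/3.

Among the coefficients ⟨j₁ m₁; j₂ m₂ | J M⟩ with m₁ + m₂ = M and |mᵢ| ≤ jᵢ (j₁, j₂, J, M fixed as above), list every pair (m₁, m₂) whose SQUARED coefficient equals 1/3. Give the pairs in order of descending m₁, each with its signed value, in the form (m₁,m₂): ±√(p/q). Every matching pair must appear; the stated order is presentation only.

Admissible pairs with m₁+m₂ = M = 1/2: (-1/2,1), (1/2,0)
  (m₁,m₂)=(1/2,0): CG² = 1/3, CG = +√(1/3)   ← matches the target
  (m₁,m₂)=(-1/2,1): CG² = 2/3, CG = −√(2/3)
Pairs with CG² = 1/3: (1/2,0): +√(1/3)

(1/2,0): +√(1/3)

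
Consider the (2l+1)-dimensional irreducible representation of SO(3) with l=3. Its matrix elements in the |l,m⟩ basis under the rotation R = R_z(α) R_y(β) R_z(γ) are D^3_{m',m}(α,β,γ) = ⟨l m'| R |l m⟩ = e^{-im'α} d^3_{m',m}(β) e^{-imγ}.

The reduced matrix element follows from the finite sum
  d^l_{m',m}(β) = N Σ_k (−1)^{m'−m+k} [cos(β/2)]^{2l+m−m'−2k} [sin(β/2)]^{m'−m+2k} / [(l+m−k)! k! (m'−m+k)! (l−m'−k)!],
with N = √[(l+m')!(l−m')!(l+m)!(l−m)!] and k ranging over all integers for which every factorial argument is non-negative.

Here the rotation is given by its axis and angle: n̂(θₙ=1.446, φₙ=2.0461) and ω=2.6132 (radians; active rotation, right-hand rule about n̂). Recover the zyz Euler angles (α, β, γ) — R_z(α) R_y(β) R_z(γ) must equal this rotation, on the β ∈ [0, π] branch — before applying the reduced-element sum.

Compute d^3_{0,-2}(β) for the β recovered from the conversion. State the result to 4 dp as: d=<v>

d=-0.3466

Axis–angle → zyz. n̂ = (sinθₙcosφₙ, sinθₙsinφₙ, cosθₙ) = (-0.454050, +0.882239, +0.124473), ω = 2.6132.
R = I cosω + sinω [n̂]ₓ + (1−cosω) n̂n̂ᵀ gives
  R = [-0.479413, -0.809281, +0.339451; -0.683776, +0.586920, +0.433560; -0.550103, -0.024255, -0.834745]
β = atan2(√(R₁₃²+R₂₃²), R₃₃) = 2.558465; α = atan2(R₂₃, R₁₃) mod 2π = 0.906545; γ = atan2(R₃₂, −R₃₁) mod 2π = 6.239123
d^3_{0,-2}(β=2.5585) via the finite sum:
Half-angle: c=0.287450, s=0.957796. N=√(6·6·1·120)=65.726707
k: max(0,(-2)−(0))=0 … min(3+(-2),3−(0))=1
  k=0: (−1)^2·65.7267/(12)·0.2875^4·0.9578^2 = +0.034305
  k=1: (−1)^3·65.7267/(12)·0.2875^2·0.9578^4 = -0.380871
d^3_{0,-2}(2.5585) = +0.034305 -0.380871 = -0.346566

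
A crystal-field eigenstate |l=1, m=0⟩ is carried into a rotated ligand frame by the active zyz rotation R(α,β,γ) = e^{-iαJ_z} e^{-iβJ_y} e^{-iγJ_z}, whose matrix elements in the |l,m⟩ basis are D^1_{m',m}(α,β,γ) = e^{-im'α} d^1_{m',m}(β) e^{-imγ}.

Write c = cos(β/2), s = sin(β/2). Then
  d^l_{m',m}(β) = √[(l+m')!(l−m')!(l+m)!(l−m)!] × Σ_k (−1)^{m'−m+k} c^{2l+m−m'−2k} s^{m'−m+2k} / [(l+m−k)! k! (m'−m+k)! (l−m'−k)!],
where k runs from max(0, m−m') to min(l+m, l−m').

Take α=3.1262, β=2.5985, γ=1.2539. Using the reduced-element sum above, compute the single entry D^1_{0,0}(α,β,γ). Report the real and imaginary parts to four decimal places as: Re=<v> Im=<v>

D^1_{0,0}(3.1262,2.5985,1.2539) = e^{-i·0·3.1262}·d^1_{0,0}(2.5985)·e^{-i·0·1.2539}. Compute d first:
With c≡cos(β/2)=0.268221 and s≡sin(β/2)=0.963357, N=[1·1·1·1]^{1/2}=1.000000
k∈{0,1} keeps every argument non-negative
  k=0: (−1)^0·1.0000/(1)·0.2682^2·0.9634^0 = +0.071943
  k=1: (−1)^1·1.0000/(1)·0.2682^0·0.9634^2 = -0.928057
d^1_{0,0}(2.5985) = +0.071943 -0.928057 = -0.856115
Attach z-rotation phases: D = e^{-i(0)(3.1262)}·(-0.856115)·e^{-i(0)(1.2539)} = -0.856115+0.000000i

Re=-0.8561 Im=0.0000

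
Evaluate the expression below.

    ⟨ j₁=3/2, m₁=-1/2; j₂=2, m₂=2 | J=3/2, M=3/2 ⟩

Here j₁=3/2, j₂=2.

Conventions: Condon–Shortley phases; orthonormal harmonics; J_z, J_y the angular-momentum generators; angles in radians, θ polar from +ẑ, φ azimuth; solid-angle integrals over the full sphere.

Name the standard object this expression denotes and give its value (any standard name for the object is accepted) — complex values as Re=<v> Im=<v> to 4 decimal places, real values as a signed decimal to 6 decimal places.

This is a Clebsch–Gordan (vector-coupling) coefficient.
√[4·2!1!2!/6! · 1!2!4!0!3!0!] = √(32/5)
  +(−1)^2/∏(2,0,0,2,1,0)! = 1/4  (running 1/4)
⟨..|..⟩ = √(32/5)·(1/4) = +0.632456

Clebsch–Gordan coefficient, +√(2/5) ≈ +0.632456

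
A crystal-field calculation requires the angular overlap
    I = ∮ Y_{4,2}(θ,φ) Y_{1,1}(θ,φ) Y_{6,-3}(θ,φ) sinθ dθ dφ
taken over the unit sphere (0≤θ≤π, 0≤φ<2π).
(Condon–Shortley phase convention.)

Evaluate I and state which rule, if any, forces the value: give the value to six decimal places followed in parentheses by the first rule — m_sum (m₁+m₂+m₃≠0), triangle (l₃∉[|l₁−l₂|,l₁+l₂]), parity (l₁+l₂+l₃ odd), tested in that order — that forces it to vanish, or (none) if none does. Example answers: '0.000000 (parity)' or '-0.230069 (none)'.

l₃=6 ∉ [3,5] — triangle fails ⇒ I = 0

0.000000 (triangle)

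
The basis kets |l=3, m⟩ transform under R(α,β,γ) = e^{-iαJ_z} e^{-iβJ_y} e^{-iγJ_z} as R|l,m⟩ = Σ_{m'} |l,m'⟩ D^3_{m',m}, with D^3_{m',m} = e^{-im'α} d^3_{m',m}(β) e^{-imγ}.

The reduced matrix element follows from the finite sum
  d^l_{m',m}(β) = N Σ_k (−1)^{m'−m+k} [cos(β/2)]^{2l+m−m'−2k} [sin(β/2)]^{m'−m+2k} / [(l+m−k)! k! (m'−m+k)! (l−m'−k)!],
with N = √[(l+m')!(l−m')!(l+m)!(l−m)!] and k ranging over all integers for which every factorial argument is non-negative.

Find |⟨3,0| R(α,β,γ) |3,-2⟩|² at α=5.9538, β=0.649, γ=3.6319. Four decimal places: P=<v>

P=0.1588

First d^3_{0,-2}(β=0.6490), then the phase factors e^{-i(0)α} and e^{-i(-2)γ}:
Half-angle: c=0.947810, s=0.318835. N=√(6·6·1·120)=65.726707
The bounds max(0,m−m')=0 and min(l+m,l−m')=1 give 2 terms
  k=0: (−1)^2·65.7267/(12)·0.9478^4·0.3188^2 = +0.449343
  k=1: (−1)^3·65.7267/(12)·0.9478^2·0.3188^4 = -0.050847
d^3_{0,-2}(0.6490) = +0.449343 -0.050847 = +0.398496
|D^3_{0,-2}|² = |d^3_{0,-2}(β)|² = (+0.398496)² = 0.158799 (the z-rotation phases have unit modulus)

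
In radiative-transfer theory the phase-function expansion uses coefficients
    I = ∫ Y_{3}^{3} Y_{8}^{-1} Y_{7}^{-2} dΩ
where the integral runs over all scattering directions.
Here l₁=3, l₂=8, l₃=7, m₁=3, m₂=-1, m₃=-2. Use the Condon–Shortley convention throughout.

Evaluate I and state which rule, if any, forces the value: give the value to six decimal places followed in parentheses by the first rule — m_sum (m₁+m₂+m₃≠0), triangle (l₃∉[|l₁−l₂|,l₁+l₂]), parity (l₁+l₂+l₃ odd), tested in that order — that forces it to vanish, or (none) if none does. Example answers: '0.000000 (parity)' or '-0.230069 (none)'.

Rules hold: Σm=0, L=18 even, 5≤7≤11.
N = 7·17·15 = 1785
Δ = 4!·2!·12!/19! = 1/5290740
Racah Σ t=1..3: t=1:−1/7257600 t=2:+1/2073600 t=3:−1/7257600 = 1/4838400
⇒ 3j(3 8 7; 0 0 0)² = 252/20995, sgn -1
Racah Σ t=0..0: t=0:+1/29030400 = 1/29030400
⇒ 3j(3 8 7; 3 -1 -2)² = 54/4199, sgn -1
4πI² = N·(3j₀)²·(3jₘ)² = 285768/1037153
I = +1·√(0.275531/4π) = 0.14807456
No selection rule forces the value: the integral is nonzero (none).

0.148075 (none)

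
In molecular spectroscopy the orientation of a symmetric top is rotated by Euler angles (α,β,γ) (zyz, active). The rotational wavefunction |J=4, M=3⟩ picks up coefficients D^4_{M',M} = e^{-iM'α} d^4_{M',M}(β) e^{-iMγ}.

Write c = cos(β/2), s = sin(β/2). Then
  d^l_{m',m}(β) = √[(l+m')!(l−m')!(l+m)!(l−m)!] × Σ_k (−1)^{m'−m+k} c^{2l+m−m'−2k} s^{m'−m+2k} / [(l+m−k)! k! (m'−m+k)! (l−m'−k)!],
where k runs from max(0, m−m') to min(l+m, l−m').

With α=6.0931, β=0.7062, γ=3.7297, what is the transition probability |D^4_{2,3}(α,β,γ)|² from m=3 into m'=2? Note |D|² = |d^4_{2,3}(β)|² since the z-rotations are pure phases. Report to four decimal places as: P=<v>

First d^4_{2,3}(β=0.7062), then the phase factors e^{-i(2)α} and e^{-i(3)γ}:
c=cos(0.706200/2)=0.938305, s=sin(0.706200/2)=0.345808; N=√[720·2·5040·1]=2693.993318
k∈{1,2} keeps every argument non-negative
  k=1: (−1)^0·2693.9933/(720)·0.9383^7·0.3458^1 = +0.828530
  k=2: (−1)^1·2693.9933/(240)·0.9383^5·0.3458^3 = -0.337607
d^4_{2,3}(0.7062) = +0.828530 -0.337607 = +0.490923
|D^4_{2,3}|² = |d^4_{2,3}(β)|² = (+0.490923)² = 0.241005 (the z-rotation phases have unit modulus)

P=0.2410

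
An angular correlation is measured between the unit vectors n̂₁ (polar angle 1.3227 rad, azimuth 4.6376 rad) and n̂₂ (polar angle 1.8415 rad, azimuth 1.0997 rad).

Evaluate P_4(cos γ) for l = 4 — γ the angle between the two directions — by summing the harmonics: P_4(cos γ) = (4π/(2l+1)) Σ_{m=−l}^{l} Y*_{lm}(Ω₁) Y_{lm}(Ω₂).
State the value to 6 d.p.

0.385642

Expand P_4 via completeness: Σ_{m} conj(Y_{4,m}) at Ω₁ times Y_{4,m} at Ω₂ —
  m=-4: Y*=0.37342 - 0.11517j  Y=-0.11769 + 0.36290j  product -0.00215 + 0.14907j
  m=-3: Y*=0.06229 + 0.27296j  Y=0.29575 - 0.04697j  product 0.03124 + 0.07780j
  m=-2: Y*=0.17964 - 0.02707j  Y=0.09122 + 0.12548j  product 0.01978 + 0.02007j
  m=-1: Y*=0.02169 + 0.28950j  Y=0.13829 - 0.27150j  product 0.08160 + 0.03414j
  m=+0: Y*=0.13946 + 0.00000j  Y=0.10935 + 0.00000j  product 0.01525 + 0.00000j
  m=+1: Y*=-0.02169 + 0.28950j  Y=-0.13829 - 0.27150j  product 0.08160 - 0.03414j
  m=+2: Y*=0.17964 + 0.02707j  Y=0.09122 - 0.12548j  product 0.01978 - 0.02007j
  m=+3: Y*=-0.06229 + 0.27296j  Y=-0.29575 - 0.04697j  product 0.03124 - 0.07780j
  m=+4: Y*=0.37342 + 0.11517j  Y=-0.11769 - 0.36290j  product -0.00215 - 0.14907j
Σ over m = 0.27620 - 0.00000j; ×(4π/9) → 0.38564 - 0.00000j. Real part: 0.385642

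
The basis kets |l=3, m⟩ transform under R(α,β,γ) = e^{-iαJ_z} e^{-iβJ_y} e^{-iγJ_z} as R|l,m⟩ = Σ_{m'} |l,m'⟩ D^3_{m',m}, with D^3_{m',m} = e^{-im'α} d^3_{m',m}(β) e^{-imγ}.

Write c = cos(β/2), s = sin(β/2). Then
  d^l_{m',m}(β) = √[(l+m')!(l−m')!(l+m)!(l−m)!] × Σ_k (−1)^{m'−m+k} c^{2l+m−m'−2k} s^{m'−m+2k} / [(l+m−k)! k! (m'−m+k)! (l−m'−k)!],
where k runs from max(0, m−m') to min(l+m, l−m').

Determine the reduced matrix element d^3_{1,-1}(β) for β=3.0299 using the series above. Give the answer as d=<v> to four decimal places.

d=0.9660

d^3_{1,-1}(β=3.0299) via the finite sum:
c=cos(3.029900/2)=0.055817, s=sin(3.029900/2)=0.998441; N=√[24·2·2·24]=48.000000
k∈{0,1,2} keeps every argument non-negative
  k=0: (−1)^2·48.0000/(8)·0.0558^4·0.9984^2 = +0.000058
  k=1: (−1)^3·48.0000/(6)·0.0558^2·0.9984^4 = -0.024770
  k=2: (−1)^4·48.0000/(48)·0.0558^0·0.9984^6 = +0.990682
d^3_{1,-1}(3.0299) = +0.000058 -0.024770 +0.990682 = +0.965971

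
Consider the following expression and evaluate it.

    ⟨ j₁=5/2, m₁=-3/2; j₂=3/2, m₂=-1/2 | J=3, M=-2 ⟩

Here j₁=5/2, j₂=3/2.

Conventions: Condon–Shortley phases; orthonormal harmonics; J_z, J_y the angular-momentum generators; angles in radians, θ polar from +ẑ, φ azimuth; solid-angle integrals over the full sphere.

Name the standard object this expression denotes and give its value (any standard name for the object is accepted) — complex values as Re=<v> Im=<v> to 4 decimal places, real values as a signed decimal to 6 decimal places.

Clebsch–Gordan coefficient, −√(1/12) ≈ -0.288675

This is a Clebsch–Gordan (vector-coupling) coefficient.
triangle: 1!·4!·2!/8! = 48/40320
(j±m)!: 1!·4!·1!·2!·1!·5! = 5760
prefactor² = (2J+1)·Δ·N² = 48
  k=0: +1/(0!·1!·4!·1!·0!·1!) = 1/24
  k=1: −1/(1!·0!·3!·0!·1!·2!) = -1/12
Σ = -1/24  ⇒  CG² = 48·(-1/24)² = 1/12
CG = −√(1/12) = -0.288675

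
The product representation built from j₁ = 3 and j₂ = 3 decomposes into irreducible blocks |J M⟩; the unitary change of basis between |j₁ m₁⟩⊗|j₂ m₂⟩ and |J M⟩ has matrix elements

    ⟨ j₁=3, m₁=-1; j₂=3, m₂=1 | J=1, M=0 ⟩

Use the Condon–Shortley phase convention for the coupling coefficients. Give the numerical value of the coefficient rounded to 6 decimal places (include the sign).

triangle: 5!*1!*1!/8! = 120/40320
(j±m)!: 2!*4!*4!*2!*1!*1! = 2304
prefactor² = (2J+1)*Δ*N² = 144/7
  k=3: −1/(3!*2!*1!*1!*0!*0!) = -1/12
  k=4: +1/(4!*1!*0!*0!*1!*1!) = 1/24
Σ = -1/24  ⇒  CG² = 144/7*(-1/24)² = 1/28
CG = −√(1/28) = -0.188982

−√(1/28) = -0.188982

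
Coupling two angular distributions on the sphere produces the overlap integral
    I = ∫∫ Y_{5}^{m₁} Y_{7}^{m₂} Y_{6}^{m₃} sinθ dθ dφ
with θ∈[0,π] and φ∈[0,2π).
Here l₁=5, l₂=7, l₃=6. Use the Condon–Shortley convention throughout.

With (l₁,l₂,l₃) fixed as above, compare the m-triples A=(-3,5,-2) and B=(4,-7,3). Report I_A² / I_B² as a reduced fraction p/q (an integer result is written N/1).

1/182

Shared (l₁,l₂,l₃)=(5,7,6): N and (l;000)² cancel in I_A²/I_B².
A: Δ = 6!·4!·8!/19! = 1/174594420; Racah Σ t=4..6: t=4:+1/46448640 t=5:−1/3628800 t=6:+1/4147200 = -1/77414400; ⇒ 3j(5 7 6; -3 5 -2)² = 3/41990, sgn -1
B: Δ = 6!·4!·8!/19! = 1/174594420; Racah Σ t=0..0: t=0:+1/174182400 = 1/174182400; ⇒ 3j(5 7 6; 4 -7 3)² = 21/1615, sgn -1
I_A²/I_B² = (3/41990)/(21/1615) = 1/182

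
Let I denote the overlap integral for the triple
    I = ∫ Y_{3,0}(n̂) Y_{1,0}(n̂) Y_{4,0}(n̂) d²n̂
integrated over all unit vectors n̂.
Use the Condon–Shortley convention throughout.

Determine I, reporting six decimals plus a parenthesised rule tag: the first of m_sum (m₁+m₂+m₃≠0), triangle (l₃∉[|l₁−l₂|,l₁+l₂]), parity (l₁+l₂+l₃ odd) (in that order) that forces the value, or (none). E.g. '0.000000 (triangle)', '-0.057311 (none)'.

m-sum 0 ✓  L=8 even ✓  2≤4≤4 ✓
Π(2lᵢ+1) = 7×3×9 = 189
triangle coeff Δ(3,1,4) = 1/252
Σ_t [0,0]: t=0:+1/36 = 1/36
(3j)²=4/63 [(3 1 4; 0 0 0)], sign=+1
(m-triple is (0,0,0) — same symbol as above.)
⇒ 4πI² = 16/21
I = (+1)√(16/21/(4π)) = 0.24623252
No selection rule forces the value: the integral is nonzero (none).

0.246233 (none)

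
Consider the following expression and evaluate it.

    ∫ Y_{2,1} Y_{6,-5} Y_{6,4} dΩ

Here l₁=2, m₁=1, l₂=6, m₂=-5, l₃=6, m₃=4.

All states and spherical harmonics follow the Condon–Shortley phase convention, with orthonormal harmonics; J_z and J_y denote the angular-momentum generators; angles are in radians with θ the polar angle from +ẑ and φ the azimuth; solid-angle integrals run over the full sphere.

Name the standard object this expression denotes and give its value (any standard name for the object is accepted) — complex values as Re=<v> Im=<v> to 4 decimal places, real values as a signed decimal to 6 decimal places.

Gaunt coefficient, -0.197649

This is a Gaunt coefficient — the integral of a triple product of spherical harmonics over the sphere.
m-sum 0 ✓  L=14 even ✓  4≤6≤8 ✓
Π(2lᵢ+1) = 5×13×13 = 845
triangle coeff Δ(2,6,6) = 1/90090
Σ_t [0,2]: t=0:+1/69120 t=1:−1/14400 t=2:+1/69120 = -7/172800
(3j)²=14/715 [(2 6 6; 0 0 0)], sign=-1
Σ_t [0,1]: t=0:+1/725760 t=1:−1/7257600 = 1/806400
(3j)²=27/910 [(2 6 6; 1 -5 4)], sign=+1
⇒ 4πI² = 27/55
I = (-1)√(27/55/(4π)) = -0.19764945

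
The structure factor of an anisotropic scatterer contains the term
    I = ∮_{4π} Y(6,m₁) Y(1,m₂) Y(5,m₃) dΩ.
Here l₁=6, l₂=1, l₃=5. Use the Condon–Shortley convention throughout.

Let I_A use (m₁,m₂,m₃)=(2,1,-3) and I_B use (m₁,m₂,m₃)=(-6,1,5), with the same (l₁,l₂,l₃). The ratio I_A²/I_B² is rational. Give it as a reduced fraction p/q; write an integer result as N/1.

l's match ⇒ only the (l;m) 3-j factors differ between A and B.
A: triangle coeff Δ(6,1,5) = 1/858; Σ_t [2,2]: t=2:+1/161280 = 1/161280; (3j)²=1/143 [(6 1 5; 2 1 -3)], sign=+1
B: triangle coeff Δ(6,1,5) = 1/858; Σ_t [2,2]: t=2:+1/7257600 = 1/7257600; (3j)²=1/13 [(6 1 5; -6 1 5)], sign=+1
I_A²/I_B² = (1/143)/(1/13) = 1/11

1/11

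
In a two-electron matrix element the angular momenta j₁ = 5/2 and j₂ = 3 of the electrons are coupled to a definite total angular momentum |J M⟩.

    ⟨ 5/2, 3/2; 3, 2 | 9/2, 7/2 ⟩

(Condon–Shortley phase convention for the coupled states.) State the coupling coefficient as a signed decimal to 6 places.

-0.100504

triangle: 1!*4!*5!/11! = 2880/39916800
(j±m)!: 4!*1!*5!*1!*8!*1! = 116121600
prefactor² = (2J+1)*Δ*N² = 921600/11
  k=0: +1/(0!*1!*1!*5!*3!*0!) = 1/720
  k=1: −1/(1!*0!*0!*4!*4!*1!) = -1/576
Σ = -1/2880  ⇒  CG² = 921600/11*(-1/2880)² = 1/99
CG = −√(1/99) = -0.100504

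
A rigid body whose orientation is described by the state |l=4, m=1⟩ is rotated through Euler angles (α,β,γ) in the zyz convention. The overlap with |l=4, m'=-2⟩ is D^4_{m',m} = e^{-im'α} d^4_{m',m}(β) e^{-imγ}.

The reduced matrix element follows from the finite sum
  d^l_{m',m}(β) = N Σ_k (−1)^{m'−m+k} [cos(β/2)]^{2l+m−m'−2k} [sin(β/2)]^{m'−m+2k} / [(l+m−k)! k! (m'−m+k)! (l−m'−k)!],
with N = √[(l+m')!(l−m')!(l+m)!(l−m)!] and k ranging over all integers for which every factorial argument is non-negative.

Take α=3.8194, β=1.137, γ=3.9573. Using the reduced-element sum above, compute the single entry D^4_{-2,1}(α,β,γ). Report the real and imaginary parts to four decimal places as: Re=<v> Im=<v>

Re=-0.3522 Im=-0.2111

Split into d^4_{-2,1}(β=1.1370) × two z-phases.
c=cos(1.137000/2)=0.842709, s=sin(1.137000/2)=0.538369; N=√[2·720·120·6]=1018.233765
k: max(0,(1)−(-2))=3 … min(4+(1),4−(-2))=5
  k=3: (−1)^0·1018.2338/(72)·0.8427^5·0.5384^3 = +0.937872
  k=4: (−1)^1·1018.2338/(48)·0.8427^3·0.5384^5 = -0.574167
  k=5: (−1)^2·1018.2338/(240)·0.8427^1·0.5384^7 = +0.046868
d^4_{-2,1}(1.1370) = +0.937872 -0.574167 +0.046868 = +0.410572
Attach z-rotation phases: D = e^{-i(-2)(3.8194)}·(+0.410572)·e^{-i(1)(3.9573)} = -0.352171-0.211057i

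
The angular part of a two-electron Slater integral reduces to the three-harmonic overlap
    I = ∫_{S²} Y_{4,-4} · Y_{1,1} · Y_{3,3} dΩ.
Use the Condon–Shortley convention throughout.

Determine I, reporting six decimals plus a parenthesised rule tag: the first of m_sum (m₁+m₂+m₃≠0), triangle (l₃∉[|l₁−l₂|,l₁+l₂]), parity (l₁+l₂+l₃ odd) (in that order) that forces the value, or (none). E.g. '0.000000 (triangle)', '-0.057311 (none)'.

0.325735 (none)

m-sum 0 ✓  L=8 even ✓  3≤3≤5 ✓
Π(2lᵢ+1) = 9×3×7 = 189
triangle coeff Δ(4,1,3) = 1/252
Σ_t [1,1]: t=1:−1/36 = -1/36
(3j)²=4/63 [(4 1 3; 0 0 0)], sign=+1
Σ_t [2,2]: t=2:+1/1440 = 1/1440
(3j)²=1/9 [(4 1 3; -4 1 3)], sign=+1
⇒ 4πI² = 4/3
I = (+1)√(4/3/(4π)) = 0.32573501
No selection rule forces the value: the integral is nonzero (none).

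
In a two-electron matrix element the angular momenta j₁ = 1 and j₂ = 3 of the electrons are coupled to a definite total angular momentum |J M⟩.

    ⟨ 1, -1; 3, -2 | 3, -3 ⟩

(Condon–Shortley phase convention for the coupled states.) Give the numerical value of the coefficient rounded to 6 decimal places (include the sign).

-0.500000

triangle: 1!×1!×5!/8! = 120/40320
(j±m)!: 0!×2!×1!×5!×0!×6! = 172800
prefactor² = (2J+1)×Δ×N² = 3600
  k=1: −1/(1!×0!×1!×0!×0!×5!) = -1/120
Σ = -1/120  ⇒  CG² = 3600×(-1/120)² = 1/4
CG = −√(1/4) = -0.500000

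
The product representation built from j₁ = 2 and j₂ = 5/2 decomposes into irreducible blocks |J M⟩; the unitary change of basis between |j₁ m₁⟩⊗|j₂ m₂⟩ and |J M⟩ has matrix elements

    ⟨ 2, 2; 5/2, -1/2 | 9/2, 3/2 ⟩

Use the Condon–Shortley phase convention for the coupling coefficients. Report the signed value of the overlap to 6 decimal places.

+√(5/42) ≈ +0.345033

j₁+j₂−J=0  J+j₁−j₂=4  J−j₁+j₂=5  j₁+j₂+J+1=10
(j₁±m₁, j₂±m₂, J±M) = (4,0,2,3,6,3)
P² = 69120/7
sum k=0..0:
  [0] +1/288 = 1/288
S = 1/288
C² = P²·S² = 5/42 ; C = +0.345033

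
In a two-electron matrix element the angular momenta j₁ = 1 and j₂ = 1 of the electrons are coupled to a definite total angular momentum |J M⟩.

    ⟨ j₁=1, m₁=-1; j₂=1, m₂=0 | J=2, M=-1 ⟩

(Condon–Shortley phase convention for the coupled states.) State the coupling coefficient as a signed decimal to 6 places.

j₁+j₂−J=0  J+j₁−j₂=2  J−j₁+j₂=2  j₁+j₂+J+1=5
(j₁±m₁, j₂±m₂, J±M) = (0,2,1,1,1,3)
P² = 2
sum k=0..0:
  [0] +1/2 = 1/2
S = 1/2
C² = P²·S² = 1/2 ; C = +0.707107

+0.707107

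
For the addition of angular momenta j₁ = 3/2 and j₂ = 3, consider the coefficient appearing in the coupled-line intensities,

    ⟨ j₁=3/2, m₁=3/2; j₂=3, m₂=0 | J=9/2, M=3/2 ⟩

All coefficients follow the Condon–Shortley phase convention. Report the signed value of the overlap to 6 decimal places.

+0.487950  (= +√(5/21))

j₁+j₂−J=0  J+j₁−j₂=3  J−j₁+j₂=6  j₁+j₂+J+1=10
(j₁±m₁, j₂±m₂, J±M) = (3,0,3,3,6,3)
P² = 77760/7
sum k=0..0:
  [0] +1/216 = 1/216
S = 1/216
C² = P²·S² = 5/21 ; C = +0.487950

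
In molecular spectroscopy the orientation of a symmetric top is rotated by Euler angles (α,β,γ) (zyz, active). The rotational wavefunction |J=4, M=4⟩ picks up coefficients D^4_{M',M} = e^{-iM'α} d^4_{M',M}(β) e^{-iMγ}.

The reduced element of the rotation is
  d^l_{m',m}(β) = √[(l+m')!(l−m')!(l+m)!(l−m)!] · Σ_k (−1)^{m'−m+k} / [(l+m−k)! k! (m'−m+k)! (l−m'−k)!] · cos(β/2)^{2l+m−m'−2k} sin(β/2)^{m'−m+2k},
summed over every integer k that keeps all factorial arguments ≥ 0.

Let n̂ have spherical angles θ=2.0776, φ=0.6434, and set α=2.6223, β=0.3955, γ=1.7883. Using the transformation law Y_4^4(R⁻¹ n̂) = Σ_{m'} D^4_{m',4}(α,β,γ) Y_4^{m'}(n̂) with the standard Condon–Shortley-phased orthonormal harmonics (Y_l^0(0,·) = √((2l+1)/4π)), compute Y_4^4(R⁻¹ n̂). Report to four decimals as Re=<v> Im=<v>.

Need the full column D^4_{m',4} for m'=−4..4 at α=2.6223, β=0.3955, γ=1.7883.
cos(β/2)=0.980511, sin(β/2)=0.196464
d^4_{-4,4}: single k=8 term ⇒ +0.000002;  D = -0.000002-0.000000i
d^4_{-3,4}: single k=7 term ⇒ +0.000031;  D = +0.000024+0.000021i
d^4_{-2,4}: single k=6 term ⇒ +0.000293;  D = -0.000097-0.000276i
d^4_{-1,4}: single k=5 term ⇒ +0.002065;  D = -0.000373+0.002031i
d^4_{0,4}: single k=4 term ⇒ +0.011521;  D = +0.007429-0.008806i
d^4_{1,4}: single k=3 term ⇒ +0.051428;  D = -0.048298+0.017670i
d^4_{2,4}: single k=2 term ⇒ +0.181492;  D = +0.178920+0.030450i
d^4_{3,4}: single k=1 term ⇒ +0.484167;  D = -0.374069-0.307391i
d^4_{4,4}: single k=0 term ⇒ +0.854319;  D = +0.303863+0.798454i
Y_4^{m'}(θ=2.0776,φ=0.6434) and Σ D·Y over m':
  (-0.0000-0.0000i)·(-0.2180-0.1391i)  (+0.0000+0.0000i)·(+0.1428+0.3801i)  (-0.0001-0.0003i)·(+0.0465-0.1594i)  (-0.0004+0.0020i)·(+0.2170-0.1627i)  (+0.0074-0.0088i)·(-0.2248+0.0000i)  (-0.0483+0.0177i)·(-0.2170-0.1627i)  (+0.1789+0.0304i)·(+0.0465+0.1594i)  (-0.3741-0.3074i)·(-0.1428+0.3801i)  (+0.3039+0.7985i)·(-0.2180+0.1391i)
Y_4^4(R⁻¹ n̂) = +0.008308-0.193609i

Re=0.0083 Im=-0.1936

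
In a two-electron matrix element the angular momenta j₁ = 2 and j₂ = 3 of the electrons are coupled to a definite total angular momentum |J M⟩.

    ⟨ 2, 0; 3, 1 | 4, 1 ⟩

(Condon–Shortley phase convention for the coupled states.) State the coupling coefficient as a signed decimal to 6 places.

-0.327327

j₁+j₂−J=1  J+j₁−j₂=3  J−j₁+j₂=5  j₁+j₂+J+1=10
(j₁±m₁, j₂±m₂, J±M) = (2,2,4,2,5,3)
P² = 1728/7
sum k=0..1:
  [0] +1/48 = 1/48
  [1] −1/24 = -1/24
S = -1/48
C² = P²·S² = 3/28 ; C = -0.327327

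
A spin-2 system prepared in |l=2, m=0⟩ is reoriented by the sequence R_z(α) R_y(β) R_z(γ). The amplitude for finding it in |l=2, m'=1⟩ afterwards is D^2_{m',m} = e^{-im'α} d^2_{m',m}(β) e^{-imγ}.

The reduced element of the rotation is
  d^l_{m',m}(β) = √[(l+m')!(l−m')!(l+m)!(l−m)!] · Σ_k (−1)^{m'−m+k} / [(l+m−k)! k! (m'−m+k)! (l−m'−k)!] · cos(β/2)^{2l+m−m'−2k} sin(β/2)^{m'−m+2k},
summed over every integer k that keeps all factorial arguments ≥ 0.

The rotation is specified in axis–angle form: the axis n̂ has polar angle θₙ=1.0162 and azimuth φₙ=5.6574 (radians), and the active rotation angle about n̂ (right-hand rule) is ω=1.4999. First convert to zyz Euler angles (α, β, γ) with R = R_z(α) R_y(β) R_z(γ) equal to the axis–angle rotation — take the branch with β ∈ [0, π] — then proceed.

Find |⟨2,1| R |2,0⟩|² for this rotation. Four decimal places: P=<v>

P=0.1444

Axis–angle → zyz. n̂ = (sinθₙcosφₙ, sinθₙsinφₙ, cosθₙ) = (+0.689020, -0.497940, +0.526600), ω = 1.4999.
R = I cosω + sinω [n̂]ₓ + (1−cosω) n̂n̂ᵀ gives
  R = [+0.511955, -0.844064, -0.159554; +0.206490, +0.301218, -0.930929; +0.833825, +0.443648, +0.328501]
β = atan2(√(R₁₃²+R₂₃²), R₃₃) = 1.236080; α = atan2(R₂₃, R₁₃) mod 2π = 4.542646; γ = atan2(R₃₂, −R₃₁) mod 2π = 2.652624
Split into d^2_{1,0}(β=1.2361) × two z-phases.
With c≡cos(β/2)=0.815016 and s≡sin(β/2)=0.579439, N=[6·1·2·2]^{1/2}=4.898979
The bounds max(0,m−m')=0 and min(l+m,l−m')=1 give 2 terms
  k=0: (−1)^1·4.8990/(2)·0.8150^3·0.5794^1 = -0.768389
  k=1: (−1)^2·4.8990/(2)·0.8150^1·0.5794^3 = +0.388387
d^2_{1,0}(1.2361) = -0.768389 +0.388387 = -0.380002
|D^2_{1,0}|² = |d^2_{1,0}(β)|² = (-0.380002)² = 0.144402 (the z-rotation phases have unit modulus)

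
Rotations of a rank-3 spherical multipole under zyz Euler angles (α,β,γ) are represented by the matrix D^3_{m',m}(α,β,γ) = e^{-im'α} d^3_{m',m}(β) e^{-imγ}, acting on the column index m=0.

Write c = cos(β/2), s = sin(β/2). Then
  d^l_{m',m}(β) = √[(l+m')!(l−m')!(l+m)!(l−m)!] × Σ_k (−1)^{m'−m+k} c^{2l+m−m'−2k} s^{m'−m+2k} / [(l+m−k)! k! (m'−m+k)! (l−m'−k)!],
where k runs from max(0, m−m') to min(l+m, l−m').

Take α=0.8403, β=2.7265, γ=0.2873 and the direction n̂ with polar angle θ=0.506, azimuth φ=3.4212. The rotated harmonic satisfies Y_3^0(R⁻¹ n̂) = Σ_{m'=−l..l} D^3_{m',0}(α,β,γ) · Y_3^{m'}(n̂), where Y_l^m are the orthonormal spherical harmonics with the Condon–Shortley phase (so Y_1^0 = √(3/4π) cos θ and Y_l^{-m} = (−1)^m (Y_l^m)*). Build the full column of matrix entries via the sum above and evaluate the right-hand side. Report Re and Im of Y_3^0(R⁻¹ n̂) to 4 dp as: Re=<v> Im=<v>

Need the full column D^3_{m',0} for m'=−3..3 at α=0.8403, β=2.7265, γ=0.2873.
cos(β/2)=0.206060, sin(β/2)=0.978539
d^3_{-3,0}: single k=3 term ⇒ +0.036663;  D = -0.029824+0.021323i
d^3_{-2,0}: k∈[2..3] ⇒ +0.009456 -0.213235 = -0.203780;  D = +0.022331-0.202553i
d^3_{-1,0}: k∈[1..3] ⇒ +0.001259 -0.085197 +0.640435 = +0.556497;  D = +0.371317+0.414503i
d^3_{0,0}: k∈[0..3] ⇒ +0.000077 -0.015537 +0.350382 -0.877951 = -0.543030;  D = -0.543030+0.000000i
d^3_{1,0}: k∈[0..2] ⇒ -0.001259 +0.085197 -0.640435 = -0.556497;  D = -0.371317+0.414503i
d^3_{2,0}: k∈[0..1] ⇒ +0.009456 -0.213235 = -0.203780;  D = +0.022331+0.202553i
d^3_{3,0}: single k=0 term ⇒ -0.036663;  D = +0.029824+0.021323i
Y_3^{m'}(θ=0.506,φ=3.4212) and Σ D·Y over m':
  (-0.0298+0.0213i)·(-0.0317+0.0353i)  (+0.0223-0.2026i)·(+0.1780-0.1114i)  (+0.3713+0.4145i)·(-0.4254+0.1221i)  (-0.5430+0.0000i)·(+0.2694+0.0000i)  (-0.3713+0.4145i)·(+0.4254+0.1221i)  (+0.0223+0.2026i)·(+0.1780+0.1114i)  (+0.0298+0.0213i)·(+0.0317+0.0353i)
Y_3^0(R⁻¹ n̂) = -0.600261-0.000000i

Re=-0.6003 Im=0.0000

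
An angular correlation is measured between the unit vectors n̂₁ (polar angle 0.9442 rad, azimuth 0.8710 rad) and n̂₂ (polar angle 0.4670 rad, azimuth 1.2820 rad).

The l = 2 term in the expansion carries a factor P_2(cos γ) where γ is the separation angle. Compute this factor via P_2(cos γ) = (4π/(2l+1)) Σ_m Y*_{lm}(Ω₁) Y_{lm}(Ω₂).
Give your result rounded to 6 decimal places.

Addition theorem: P_2(cos γ) = (4π/5) Σ_m Y*_{lm}(Ω₁) Y_{lm}(Ω₂), m = −2…2:
  term(m=-2) = (0.013509, -0.014536)   from Y*(Ω₁)=(-0.043180, 0.249747), Y(Ω₂)=(-0.065593, -0.042749)
  term(m=-1) = (0.104473, -0.045532)   from Y*(Ω₁)=(0.236342, 0.280711), Y(Ω₂)=(0.088449, -0.297705)
  term(m=+0) = (0.004370, 0.000000)   from Y*(Ω₁)=(0.009955, -0.000000), Y(Ω₂)=(0.439004, 0.000000)
  term(m=+1) = (0.104473, 0.045532)   from Y*(Ω₁)=(-0.236342, 0.280711), Y(Ω₂)=(-0.088449, -0.297705)
  term(m=+2) = (0.013509, 0.014536)   from Y*(Ω₁)=(-0.043180, -0.249747), Y(Ω₂)=(-0.065593, 0.042749)
Total Σ_m = (0.240334, 0.000000). Multiply by 2.513274: (0.604025, 0.000000). P_2(cos γ) = 0.604025

0.604025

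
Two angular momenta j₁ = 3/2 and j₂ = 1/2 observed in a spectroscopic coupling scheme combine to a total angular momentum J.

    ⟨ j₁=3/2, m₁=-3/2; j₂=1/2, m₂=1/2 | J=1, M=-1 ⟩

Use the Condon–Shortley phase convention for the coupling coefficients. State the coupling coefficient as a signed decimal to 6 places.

−√(3/4) = -0.866025

triangle: 1!×2!×0!/4! = 2/24
(j±m)!: 0!×3!×1!×0!×0!×2! = 12
prefactor² = (2J+1)×Δ×N² = 3
  k=1: −1/(1!×0!×2!×0!×0!×0!) = -1/2
Σ = -1/2  ⇒  CG² = 3×(-1/2)² = 3/4
CG = −√(3/4) = -0.866025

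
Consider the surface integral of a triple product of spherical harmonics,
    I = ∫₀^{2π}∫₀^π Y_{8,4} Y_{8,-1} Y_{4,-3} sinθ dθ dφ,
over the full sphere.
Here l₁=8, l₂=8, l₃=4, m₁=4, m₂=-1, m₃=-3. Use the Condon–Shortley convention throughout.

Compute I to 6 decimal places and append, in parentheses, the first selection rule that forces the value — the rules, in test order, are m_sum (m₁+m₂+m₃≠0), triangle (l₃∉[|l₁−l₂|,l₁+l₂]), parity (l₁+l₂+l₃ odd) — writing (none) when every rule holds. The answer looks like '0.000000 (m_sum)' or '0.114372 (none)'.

m-sum 0 ✓  L=20 even ✓  0≤4≤16 ✓
Π(2lᵢ+1) = 17×17×9 = 2601
triangle coeff Δ(8,8,4) = 1/185175900
Σ_t [4,8]: t=4:+1/557383680 t=5:−1/21772800 t=6:+1/8294400 t=7:−1/21772800 t=8:+1/557383680 = 1/30965760
(3j)²=36/4199 [(8 8 4; 0 0 0)], sign=+1
Σ_t [3,4]: t=3:−1/313528320 t=4:+1/139345920 = 1/250822656
(3j)²=1375/151164 [(8 8 4; 4 -1 -3)], sign=-1
⇒ 4πI² = 12375/61009
I = (-1)√(12375/61009/(4π)) = -0.12704884
No selection rule forces the value: the integral is nonzero (none).

-0.127049 (none)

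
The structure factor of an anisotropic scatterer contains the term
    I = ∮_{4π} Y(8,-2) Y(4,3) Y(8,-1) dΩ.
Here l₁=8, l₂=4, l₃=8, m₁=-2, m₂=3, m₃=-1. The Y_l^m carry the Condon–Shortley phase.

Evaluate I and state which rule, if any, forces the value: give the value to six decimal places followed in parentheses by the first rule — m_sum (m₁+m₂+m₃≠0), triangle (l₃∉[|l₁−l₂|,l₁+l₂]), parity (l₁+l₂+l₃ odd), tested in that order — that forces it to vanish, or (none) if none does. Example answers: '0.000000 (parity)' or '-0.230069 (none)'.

-0.029073 (none)

Rules hold: Σm=0, L=20 even, 4≤8≤12.
N = 17·9·17 = 2601
Δ = 4!·12!·4!/21! = 1/185175900
Racah Σ t=0..4: t=0:+1/557383680 t=1:−1/21772800 t=2:+1/8294400 t=3:−1/21772800 t=4:+1/557383680 = 1/30965760
⇒ 3j(8 4 8; 0 0 0)² = 36/4199, sgn +1
Racah Σ t=3..4: t=3:−1/87091200 t=4:+1/74649600 = 1/522547200
⇒ 3j(8 4 8; -2 3 -1)² = 2/4199, sgn -1
4πI² = N·(3j₀)²·(3jₘ)² = 648/61009
I = -1·√(0.0106214/4π) = -0.02907272
No selection rule forces the value: the integral is nonzero (none).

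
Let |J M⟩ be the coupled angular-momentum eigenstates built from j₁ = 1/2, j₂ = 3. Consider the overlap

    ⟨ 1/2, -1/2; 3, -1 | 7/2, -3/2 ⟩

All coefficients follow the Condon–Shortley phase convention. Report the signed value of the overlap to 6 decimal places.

+0.845154  (= +√(5/7))

j₁+j₂−J=0  J+j₁−j₂=1  J−j₁+j₂=6  j₁+j₂+J+1=8
(j₁±m₁, j₂±m₂, J±M) = (0,1,2,4,2,5)
P² = 11520/7
sum k=0..0:
  [0] +1/48 = 1/48
S = 1/48
C² = P²·S² = 5/7 ; C = +0.845154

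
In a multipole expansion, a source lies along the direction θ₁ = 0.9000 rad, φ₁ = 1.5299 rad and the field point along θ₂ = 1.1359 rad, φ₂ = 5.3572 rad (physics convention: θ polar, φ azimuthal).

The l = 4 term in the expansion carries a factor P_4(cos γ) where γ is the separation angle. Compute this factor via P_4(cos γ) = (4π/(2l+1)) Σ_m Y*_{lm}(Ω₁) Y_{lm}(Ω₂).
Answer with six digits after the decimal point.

Summing Y*_{l m}(θ₁,φ₁)·Y_{l m}(θ₂,φ₂) over m ∈ [−4, 4]; prefactor 4π/(2·4+1) = 1.396263:
  m=-4: Y*=(0.164392, -0.027135)  Y=(-0.253269, -0.159617)  product (-0.045967, -0.019367)
  m=-3: Y*=(-0.045767, -0.371160)  Y=(-0.367643, 0.139911)  product (0.068755, 0.130051)
  m=-2: Y*=(-0.348762, 0.028590)  Y=(-0.018518, 0.064116)  product (0.004625, -0.022891)
  m=-1: Y*=(-0.002780, -0.067946)  Y=(-0.190944, -0.253899)  product (-0.016721, 0.013680)
  m=+0: Y*=(-0.356108, -0.000000)  Y=(-0.129314, 0.000000)  product (0.046050, 0.000000)
  m=+1: Y*=(0.002780, -0.067946)  Y=(0.190944, -0.253899)  product (-0.016721, -0.013680)
  m=+2: Y*=(-0.348762, -0.028590)  Y=(-0.018518, -0.064116)  product (0.004625, 0.022891)
  m=+3: Y*=(0.045767, -0.371160)  Y=(0.367643, 0.139911)  product (0.068755, -0.130051)
  m=+4: Y*=(0.164392, 0.027135)  Y=(-0.253269, 0.159617)  product (-0.045967, 0.019367)
Accumulated sum (0.067436, -0.000000); after 4π/(2l+1) scaling, (0.094159, -0.000000) ⇒ P_4 = 0.094159

0.094159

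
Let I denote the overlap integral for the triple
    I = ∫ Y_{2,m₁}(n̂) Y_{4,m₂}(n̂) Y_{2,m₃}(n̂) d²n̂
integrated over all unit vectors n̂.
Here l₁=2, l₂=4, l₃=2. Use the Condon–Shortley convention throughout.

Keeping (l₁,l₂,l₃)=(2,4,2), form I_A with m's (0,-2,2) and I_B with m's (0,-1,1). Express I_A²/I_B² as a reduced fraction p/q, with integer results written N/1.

Shared (l₁,l₂,l₃)=(2,4,2): N and (l;000)² cancel in I_A²/I_B².
A: Δ = 4!·0!·4!/9! = 1/630; Racah Σ t=2..2: t=2:+1/96 = 1/96; ⇒ 3j(2 4 2; 0 -2 2)² = 1/42, sgn +1
B: Δ = 4!·0!·4!/9! = 1/630; Racah Σ t=2..2: t=2:+1/24 = 1/24; ⇒ 3j(2 4 2; 0 -1 1)² = 1/21, sgn -1
I_A²/I_B² = (1/42)/(1/21) = 1/2

1/2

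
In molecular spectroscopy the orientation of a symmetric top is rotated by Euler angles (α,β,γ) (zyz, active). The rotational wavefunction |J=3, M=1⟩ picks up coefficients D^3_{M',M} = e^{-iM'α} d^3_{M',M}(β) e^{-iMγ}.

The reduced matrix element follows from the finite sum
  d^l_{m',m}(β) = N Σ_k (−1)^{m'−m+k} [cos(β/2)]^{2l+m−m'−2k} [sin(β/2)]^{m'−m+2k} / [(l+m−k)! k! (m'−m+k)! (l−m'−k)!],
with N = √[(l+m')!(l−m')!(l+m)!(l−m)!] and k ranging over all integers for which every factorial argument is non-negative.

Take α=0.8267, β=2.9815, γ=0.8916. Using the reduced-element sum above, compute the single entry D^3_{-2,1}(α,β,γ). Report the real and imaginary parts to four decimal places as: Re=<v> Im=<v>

Split into d^3_{-2,1}(β=2.9815) × two z-phases.
With c≡cos(β/2)=0.079961 and s≡sin(β/2)=0.996798, N=[1·120·24·2]^{1/2}=75.894664
Admissible k: 3..4 (factorial args all ≥0)
  k=3: (−1)^0·75.8947/(12)·0.0800^3·0.9968^3 = +0.003202
  k=4: (−1)^1·75.8947/(24)·0.0800^1·0.9968^5 = -0.248836
d^3_{-2,1}(2.9815) = +0.003202 -0.248836 = -0.245634
D = (-0.082510+0.996590i)·(-0.245634)·(+0.628168-0.778078i) = -0.177739-0.169542i

Re=-0.1777 Im=-0.1695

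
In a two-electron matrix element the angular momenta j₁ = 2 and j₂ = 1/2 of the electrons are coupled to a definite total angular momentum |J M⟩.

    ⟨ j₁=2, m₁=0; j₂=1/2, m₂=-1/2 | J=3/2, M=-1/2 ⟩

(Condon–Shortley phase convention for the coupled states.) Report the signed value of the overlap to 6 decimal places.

+√(2/5) = +0.632456

√[4·1!3!0!/5! · 2!2!0!1!1!2!] = √(8/5)
  +(−1)^0/∏(0,1,2,0,1,0)! = 1/2  (running 1/2)
⟨..|..⟩ = √(8/5)·(1/2) = +0.632456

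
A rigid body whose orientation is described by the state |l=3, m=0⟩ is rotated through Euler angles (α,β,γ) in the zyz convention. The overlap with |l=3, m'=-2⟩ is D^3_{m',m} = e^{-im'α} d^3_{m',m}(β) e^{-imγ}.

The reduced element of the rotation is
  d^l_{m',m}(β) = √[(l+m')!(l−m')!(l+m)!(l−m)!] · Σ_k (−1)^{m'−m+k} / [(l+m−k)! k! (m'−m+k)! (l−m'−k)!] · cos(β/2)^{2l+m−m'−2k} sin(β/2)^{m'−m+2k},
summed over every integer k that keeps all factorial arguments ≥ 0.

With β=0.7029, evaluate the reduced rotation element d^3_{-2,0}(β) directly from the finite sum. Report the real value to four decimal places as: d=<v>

d=0.4366

d^3_{-2,0}(β=0.7029) via the finite sum:
Half-angle: c=0.938875, s=0.344260. N=√(1·120·6·6)=65.726707
k∈{2,3} keeps every argument non-negative
  k=2: (−1)^0·65.7267/(12)·0.9389^4·0.3443^2 = +0.504386
  k=3: (−1)^1·65.7267/(12)·0.9389^2·0.3443^4 = -0.067814
d^3_{-2,0}(0.7029) = +0.504386 -0.067814 = +0.436572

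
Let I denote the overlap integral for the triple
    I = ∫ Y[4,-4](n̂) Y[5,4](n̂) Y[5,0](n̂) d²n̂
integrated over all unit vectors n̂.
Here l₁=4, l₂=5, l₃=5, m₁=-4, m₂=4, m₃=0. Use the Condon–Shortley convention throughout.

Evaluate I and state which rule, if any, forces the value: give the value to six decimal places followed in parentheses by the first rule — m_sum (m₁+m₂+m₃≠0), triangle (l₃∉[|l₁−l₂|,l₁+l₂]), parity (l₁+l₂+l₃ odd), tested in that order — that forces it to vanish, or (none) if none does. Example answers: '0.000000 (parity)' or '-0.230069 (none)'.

Rules hold: Σm=0, L=14 even, 1≤5≤9.
N = 9·11·11 = 1089
Δ = 4!·4!·6!/15! = 1/3153150
Racah Σ t=0..4: t=0:+1/69120 t=1:−1/1728 t=2:+1/576 t=3:−1/1728 t=4:+1/69120 = 7/11520
⇒ 3j(4 5 5; 0 0 0)² = 2/143, sgn -1
Racah Σ t=4..4: t=4:+1/69120 = 1/69120
⇒ 3j(4 5 5; -4 4 0)² = 2/143, sgn -1
4πI² = N·(3j₀)²·(3jₘ)² = 36/169
I = +1·√(0.213018/4π) = 0.13019760
No selection rule forces the value: the integral is nonzero (none).

0.130198 (none)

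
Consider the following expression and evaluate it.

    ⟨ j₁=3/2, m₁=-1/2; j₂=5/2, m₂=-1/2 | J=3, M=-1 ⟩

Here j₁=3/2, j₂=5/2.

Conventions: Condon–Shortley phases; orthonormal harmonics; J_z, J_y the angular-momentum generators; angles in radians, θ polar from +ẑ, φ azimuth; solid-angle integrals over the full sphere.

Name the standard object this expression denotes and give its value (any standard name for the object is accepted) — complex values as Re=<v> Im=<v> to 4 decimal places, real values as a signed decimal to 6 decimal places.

Clebsch–Gordan coefficient, −√(1/60) ≈ -0.129099

This is a Clebsch–Gordan (vector-coupling) coefficient.
j₁+j₂−J=1  J+j₁−j₂=2  J−j₁+j₂=4  j₁+j₂+J+1=8
(j₁±m₁, j₂±m₂, J±M) = (1,2,2,3,2,4)
P² = 48/5
sum k=0..1:
  [0] +1/8 = 1/8
  [1] −1/6 = -1/6
S = -1/24
C² = P²·S² = 1/60 ; C = -0.129099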